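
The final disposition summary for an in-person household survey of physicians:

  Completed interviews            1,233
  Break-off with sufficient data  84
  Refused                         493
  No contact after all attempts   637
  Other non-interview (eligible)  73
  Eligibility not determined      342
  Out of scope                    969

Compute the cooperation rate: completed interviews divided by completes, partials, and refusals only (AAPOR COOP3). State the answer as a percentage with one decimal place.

Top = 1233
Denom = 1233 + 84 + 493 = 1810
COOP3 = 1233 / 1810 = 0.6812

68.1%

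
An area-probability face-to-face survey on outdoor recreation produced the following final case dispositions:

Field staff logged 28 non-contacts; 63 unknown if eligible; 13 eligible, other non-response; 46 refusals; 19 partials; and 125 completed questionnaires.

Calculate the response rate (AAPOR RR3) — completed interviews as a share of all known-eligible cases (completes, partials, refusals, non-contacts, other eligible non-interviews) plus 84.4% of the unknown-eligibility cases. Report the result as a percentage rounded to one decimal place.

44.0%

Numerator: 125
Determined eligible: 125 + 19 + 46 + 28 + 13 = 231
Eligible share of unknowns: 0.8440 × 63 = 53.17
Denominator: 231 + 53.17 = 284.17
RR3 = 125 / 284.17 = 0.4399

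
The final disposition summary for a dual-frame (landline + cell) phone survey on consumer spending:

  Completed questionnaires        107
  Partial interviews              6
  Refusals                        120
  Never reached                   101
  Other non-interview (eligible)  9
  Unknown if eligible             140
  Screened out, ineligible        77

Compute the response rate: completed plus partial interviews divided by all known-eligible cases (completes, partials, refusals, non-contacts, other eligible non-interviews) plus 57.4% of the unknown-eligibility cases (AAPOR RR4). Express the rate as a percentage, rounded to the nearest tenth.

26.7%

Top → 107 + 6 = 113
Eligible (known) → 107 + 6 + 120 + 101 + 9 = 343
Eligible share of unknowns → 0.5740 × 140 = 80.36
Denominator → 343 + 80.36 = 423.36
RR4 = 113 / 423.36 = 0.2669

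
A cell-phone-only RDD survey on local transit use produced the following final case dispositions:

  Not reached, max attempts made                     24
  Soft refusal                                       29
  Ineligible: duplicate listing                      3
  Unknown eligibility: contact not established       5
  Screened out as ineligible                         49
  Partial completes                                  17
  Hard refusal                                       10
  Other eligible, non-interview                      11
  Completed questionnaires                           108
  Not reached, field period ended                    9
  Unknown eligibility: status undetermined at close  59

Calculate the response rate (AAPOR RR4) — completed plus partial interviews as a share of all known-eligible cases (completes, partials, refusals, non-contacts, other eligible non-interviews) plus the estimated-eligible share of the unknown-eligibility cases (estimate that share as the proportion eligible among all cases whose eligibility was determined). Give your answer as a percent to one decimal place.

Refused = 10 + 29 = 39
No answer / not reached = 9 + 24 = 33
Unknown if eligible = 5 + 59 = 64
Screened out, ineligible = 49 + 3 = 52
Num → 108 + 17 = 125
Known eligible → 108 + 17 + 39 + 33 + 11 = 208
e = 208 / (208 + 52) = 208 / 260 = 0.8000
e × U → 0.8000 × 64 = 51.20
Base → 208 + 51.20 = 259.20
RR4 = 125 / 259.20 = 0.4823

48.2%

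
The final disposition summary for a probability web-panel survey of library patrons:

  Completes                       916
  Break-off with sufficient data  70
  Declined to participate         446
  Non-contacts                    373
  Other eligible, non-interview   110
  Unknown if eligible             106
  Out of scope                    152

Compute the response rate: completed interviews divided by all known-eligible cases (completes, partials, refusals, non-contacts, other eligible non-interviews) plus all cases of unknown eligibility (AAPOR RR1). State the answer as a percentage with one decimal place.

45.3%

Numerator: 916
Denom: 916 + 70 + 446 + 373 + 110 + 106 = 2021
RR1 = 916 / 2021 = 0.4532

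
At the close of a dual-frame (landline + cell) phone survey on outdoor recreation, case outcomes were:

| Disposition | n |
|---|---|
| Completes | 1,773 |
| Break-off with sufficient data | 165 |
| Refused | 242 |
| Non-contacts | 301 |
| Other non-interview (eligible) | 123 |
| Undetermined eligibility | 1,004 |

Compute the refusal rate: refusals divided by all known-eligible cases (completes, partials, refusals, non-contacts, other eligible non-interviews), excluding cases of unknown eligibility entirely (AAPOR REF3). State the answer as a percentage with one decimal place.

Top → 242
Denom → 1773 + 165 + 242 + 301 + 123 = 2604
REF3 = 242 / 2604 = 0.0929

9.3%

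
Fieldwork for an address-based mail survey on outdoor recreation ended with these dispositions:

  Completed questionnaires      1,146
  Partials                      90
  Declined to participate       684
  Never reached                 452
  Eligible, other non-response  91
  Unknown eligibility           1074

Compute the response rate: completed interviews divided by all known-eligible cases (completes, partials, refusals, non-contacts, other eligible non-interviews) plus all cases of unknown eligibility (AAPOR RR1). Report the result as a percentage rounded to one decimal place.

32.4%

Num = 1146
Denom = 1146 + 90 + 684 + 452 + 91 + 1074 = 3537
RR1 = 1146 / 3537 = 0.3240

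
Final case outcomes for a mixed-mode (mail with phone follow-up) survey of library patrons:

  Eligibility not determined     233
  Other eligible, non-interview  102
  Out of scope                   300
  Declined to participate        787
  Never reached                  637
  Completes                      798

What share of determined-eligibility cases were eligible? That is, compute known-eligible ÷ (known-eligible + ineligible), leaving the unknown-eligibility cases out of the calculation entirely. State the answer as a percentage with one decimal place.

Determined eligible → 798 + 787 + 637 + 102 = 2324
e = 2324 / (2324 + 300) = 2324 / 2624 = 0.8857

88.6%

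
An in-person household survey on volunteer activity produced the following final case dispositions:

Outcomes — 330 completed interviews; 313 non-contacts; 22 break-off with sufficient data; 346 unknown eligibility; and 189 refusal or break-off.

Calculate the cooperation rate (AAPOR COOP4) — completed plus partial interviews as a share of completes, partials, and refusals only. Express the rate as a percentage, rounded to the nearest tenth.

65.1%

Top: 330 + 22 = 352
Denom: 330 + 22 + 189 = 541
COOP4 = 352 / 541 = 0.6506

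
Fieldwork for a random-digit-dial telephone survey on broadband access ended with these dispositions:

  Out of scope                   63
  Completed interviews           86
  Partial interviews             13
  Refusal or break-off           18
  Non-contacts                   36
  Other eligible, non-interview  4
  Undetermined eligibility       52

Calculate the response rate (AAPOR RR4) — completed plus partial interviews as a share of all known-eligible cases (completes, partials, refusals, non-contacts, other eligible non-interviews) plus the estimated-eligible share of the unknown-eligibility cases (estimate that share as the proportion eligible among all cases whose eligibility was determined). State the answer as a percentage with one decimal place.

Top: 86 + 13 = 99
Known eligible: 86 + 13 + 18 + 36 + 4 = 157
e = 157 / (157 + 63) = 157 / 220 = 0.7136
Eligible share of unknowns: 0.7136 × 52 = 37.11
Base: 157 + 37.11 = 194.11
RR4 = 99 / 194.11 = 0.5100

51.0%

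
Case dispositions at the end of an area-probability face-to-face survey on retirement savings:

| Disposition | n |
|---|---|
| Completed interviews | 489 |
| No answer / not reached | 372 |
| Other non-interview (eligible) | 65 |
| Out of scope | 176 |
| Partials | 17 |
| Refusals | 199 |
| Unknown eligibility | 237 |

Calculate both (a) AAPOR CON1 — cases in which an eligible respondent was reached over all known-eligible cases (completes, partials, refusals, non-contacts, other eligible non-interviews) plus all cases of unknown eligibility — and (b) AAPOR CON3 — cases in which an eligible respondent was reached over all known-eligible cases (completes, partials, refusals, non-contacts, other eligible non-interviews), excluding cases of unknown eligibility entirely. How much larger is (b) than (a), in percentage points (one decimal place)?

11.6

Num → 489 + 17 + 199 + 65 = 770
Denom → 489 + 17 + 199 + 372 + 65 + 237 = 1379
CON1 = 770 / 1379 = 0.5584
Denom → 489 + 17 + 199 + 372 + 65 = 1142
CON3 = 770 / 1142 = 0.6743
Difference = 67.43 − 55.84 = 11.59 percentage points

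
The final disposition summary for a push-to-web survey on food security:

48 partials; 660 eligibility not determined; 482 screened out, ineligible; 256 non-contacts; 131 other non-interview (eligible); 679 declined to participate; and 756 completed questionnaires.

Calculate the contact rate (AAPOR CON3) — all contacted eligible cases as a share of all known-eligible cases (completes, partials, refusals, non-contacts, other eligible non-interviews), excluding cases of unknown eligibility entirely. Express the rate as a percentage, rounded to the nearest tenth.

Top → 756 + 48 + 679 + 131 = 1614
Denominator → 756 + 48 + 679 + 256 + 131 = 1870
CON3 = 1614 / 1870 = 0.8631

86.3%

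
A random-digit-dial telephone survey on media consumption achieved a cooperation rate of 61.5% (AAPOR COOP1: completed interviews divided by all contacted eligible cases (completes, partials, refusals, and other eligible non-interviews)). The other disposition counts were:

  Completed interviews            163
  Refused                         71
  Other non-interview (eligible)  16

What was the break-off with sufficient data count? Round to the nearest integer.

COOP1 = 163 / D = 0.615
D = 163 / 0.615 = 265.0
Remaining denominator categories sum to 250
break-off with sufficient data = 265.0 − 250 ≈ 15

15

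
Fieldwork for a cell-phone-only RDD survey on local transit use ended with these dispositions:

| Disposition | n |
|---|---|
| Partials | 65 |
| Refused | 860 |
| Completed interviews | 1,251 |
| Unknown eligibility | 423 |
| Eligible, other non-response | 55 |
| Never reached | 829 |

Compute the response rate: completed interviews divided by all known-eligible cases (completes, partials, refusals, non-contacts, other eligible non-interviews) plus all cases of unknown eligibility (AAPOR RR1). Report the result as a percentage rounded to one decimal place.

Top → 1251
Base → 1251 + 65 + 860 + 829 + 55 + 423 = 3483
RR1 = 1251 / 3483 = 0.3592

35.9%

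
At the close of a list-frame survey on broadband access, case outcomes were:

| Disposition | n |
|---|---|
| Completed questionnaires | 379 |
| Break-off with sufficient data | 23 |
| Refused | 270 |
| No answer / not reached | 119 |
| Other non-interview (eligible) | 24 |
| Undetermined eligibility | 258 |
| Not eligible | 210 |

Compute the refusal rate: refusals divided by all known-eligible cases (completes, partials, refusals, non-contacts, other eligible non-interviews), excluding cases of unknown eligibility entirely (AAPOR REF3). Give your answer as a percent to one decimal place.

Num → 270
Denominator → 379 + 23 + 270 + 119 + 24 = 815
REF3 = 270 / 815 = 0.3313

33.1%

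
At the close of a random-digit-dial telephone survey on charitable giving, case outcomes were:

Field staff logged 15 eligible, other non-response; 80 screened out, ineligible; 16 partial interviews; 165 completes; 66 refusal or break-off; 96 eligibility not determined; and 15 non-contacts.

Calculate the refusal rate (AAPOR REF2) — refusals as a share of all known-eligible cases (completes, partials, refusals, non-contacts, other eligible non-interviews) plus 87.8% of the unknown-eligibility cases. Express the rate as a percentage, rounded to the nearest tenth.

18.3%

Numerator → 66
Determined eligible → 165 + 16 + 66 + 15 + 15 = 277
e × U → 0.8780 × 96 = 84.29
Base → 277 + 84.29 = 361.29
REF2 = 66 / 361.29 = 0.1827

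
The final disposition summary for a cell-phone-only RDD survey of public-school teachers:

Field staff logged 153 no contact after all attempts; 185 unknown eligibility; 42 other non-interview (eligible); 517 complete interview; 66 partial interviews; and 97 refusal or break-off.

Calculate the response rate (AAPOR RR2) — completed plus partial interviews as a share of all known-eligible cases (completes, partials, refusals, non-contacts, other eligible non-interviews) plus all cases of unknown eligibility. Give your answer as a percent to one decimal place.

Num: 517 + 66 = 583
Denominator: 517 + 66 + 97 + 153 + 42 + 185 = 1060
RR2 = 583 / 1060 = 0.5500

55.0%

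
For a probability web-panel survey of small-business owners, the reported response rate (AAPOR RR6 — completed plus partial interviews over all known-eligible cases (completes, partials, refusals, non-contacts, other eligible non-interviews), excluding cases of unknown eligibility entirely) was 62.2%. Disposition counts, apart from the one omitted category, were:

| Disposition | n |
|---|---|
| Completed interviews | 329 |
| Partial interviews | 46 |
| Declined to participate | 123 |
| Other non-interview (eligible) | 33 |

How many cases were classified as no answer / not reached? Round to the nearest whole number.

72

Num = 329 + 46 = 375
RR6 = 375 / D = 0.622
D = 375 / 0.622 = 602.9
Remaining denominator categories sum to 531
no answer / not reached = 602.9 − 531 ≈ 72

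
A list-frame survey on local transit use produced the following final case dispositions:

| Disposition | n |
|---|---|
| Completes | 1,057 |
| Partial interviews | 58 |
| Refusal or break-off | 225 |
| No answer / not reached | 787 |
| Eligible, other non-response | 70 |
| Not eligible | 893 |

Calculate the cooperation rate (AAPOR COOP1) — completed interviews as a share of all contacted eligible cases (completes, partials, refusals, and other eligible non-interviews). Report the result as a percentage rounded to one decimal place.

75.0%

Top → 1057
Denom → 1057 + 58 + 225 + 70 = 1410
COOP1 = 1057 / 1410 = 0.7496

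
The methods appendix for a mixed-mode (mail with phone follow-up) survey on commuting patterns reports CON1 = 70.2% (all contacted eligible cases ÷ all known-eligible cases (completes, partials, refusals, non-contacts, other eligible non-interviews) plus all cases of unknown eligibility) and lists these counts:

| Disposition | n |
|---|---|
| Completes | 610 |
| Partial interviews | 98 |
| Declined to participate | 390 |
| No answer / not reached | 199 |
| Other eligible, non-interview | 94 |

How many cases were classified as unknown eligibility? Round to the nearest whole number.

307

Top → 610 + 98 + 390 + 94 = 1192
CON1 = 1192 / D = 0.702
D = 1192 / 0.702 = 1698.0
Remaining denominator categories sum to 1391
unknown eligibility = 1698.0 − 1391 ≈ 307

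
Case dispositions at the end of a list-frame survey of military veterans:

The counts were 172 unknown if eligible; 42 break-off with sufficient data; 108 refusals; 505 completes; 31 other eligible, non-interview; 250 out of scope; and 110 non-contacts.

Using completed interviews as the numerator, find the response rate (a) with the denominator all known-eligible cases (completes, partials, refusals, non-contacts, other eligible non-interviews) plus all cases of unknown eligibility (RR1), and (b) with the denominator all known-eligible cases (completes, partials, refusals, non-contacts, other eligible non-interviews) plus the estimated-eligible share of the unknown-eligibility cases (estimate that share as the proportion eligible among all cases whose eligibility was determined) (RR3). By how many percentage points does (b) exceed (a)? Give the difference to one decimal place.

2.3

Top → 505
Base → 505 + 42 + 108 + 110 + 31 + 172 = 968
RR1 = 505 / 968 = 0.5217
Eligible (known) → 505 + 42 + 108 + 110 + 31 = 796
e = 796 / (796 + 250) = 796 / 1046 = 0.7610
e × U → 0.7610 × 172 = 130.89
Base → 796 + 130.89 = 926.89
RR3 = 505 / 926.89 = 0.5448
Difference = 54.48 − 52.17 = 2.31 percentage points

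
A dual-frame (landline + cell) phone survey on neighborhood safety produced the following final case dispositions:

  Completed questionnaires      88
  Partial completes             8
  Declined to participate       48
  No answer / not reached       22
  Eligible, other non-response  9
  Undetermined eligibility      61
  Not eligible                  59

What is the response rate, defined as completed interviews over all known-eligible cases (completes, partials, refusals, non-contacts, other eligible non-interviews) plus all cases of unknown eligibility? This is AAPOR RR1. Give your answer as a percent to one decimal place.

37.3%

Top: 88
Base: 88 + 8 + 48 + 22 + 9 + 61 = 236
RR1 = 88 / 236 = 0.3729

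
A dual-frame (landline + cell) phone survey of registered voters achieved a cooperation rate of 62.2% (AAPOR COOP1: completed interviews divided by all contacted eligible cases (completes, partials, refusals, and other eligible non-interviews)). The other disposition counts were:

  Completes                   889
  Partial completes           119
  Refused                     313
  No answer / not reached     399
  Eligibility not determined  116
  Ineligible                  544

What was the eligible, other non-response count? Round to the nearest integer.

108

COOP1 = 889 / D = 0.622
D = 889 / 0.622 = 1429.3
Rest of base = 1321
eligible, other non-response = 1429.3 − 1321 ≈ 108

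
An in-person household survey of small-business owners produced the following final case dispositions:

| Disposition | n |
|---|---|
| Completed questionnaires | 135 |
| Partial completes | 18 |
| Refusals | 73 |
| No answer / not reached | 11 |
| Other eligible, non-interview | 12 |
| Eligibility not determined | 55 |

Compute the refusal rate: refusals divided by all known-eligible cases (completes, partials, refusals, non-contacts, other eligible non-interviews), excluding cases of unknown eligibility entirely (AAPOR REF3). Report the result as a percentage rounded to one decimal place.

Top = 73
Base = 135 + 18 + 73 + 11 + 12 = 249
REF3 = 73 / 249 = 0.2932

29.3%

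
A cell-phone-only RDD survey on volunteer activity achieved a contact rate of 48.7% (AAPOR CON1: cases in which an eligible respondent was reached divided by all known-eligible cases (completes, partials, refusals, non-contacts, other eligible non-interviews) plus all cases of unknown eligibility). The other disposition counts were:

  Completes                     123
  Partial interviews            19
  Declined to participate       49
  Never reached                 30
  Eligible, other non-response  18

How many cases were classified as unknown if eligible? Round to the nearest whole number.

190

Numerator → 123 + 19 + 49 + 18 = 209
CON1 = 209 / D = 0.487
D = 209 / 0.487 = 429.2
Rest of base = 239
unknown if eligible = 429.2 − 239 ≈ 190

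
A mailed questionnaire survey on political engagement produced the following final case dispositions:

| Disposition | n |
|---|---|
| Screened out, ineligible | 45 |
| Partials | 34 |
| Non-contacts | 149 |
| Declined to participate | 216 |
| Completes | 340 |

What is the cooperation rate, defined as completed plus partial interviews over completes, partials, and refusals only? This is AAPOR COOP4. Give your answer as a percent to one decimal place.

63.4%

Numerator = 340 + 34 = 374
Denom = 340 + 34 + 216 = 590
COOP4 = 374 / 590 = 0.6339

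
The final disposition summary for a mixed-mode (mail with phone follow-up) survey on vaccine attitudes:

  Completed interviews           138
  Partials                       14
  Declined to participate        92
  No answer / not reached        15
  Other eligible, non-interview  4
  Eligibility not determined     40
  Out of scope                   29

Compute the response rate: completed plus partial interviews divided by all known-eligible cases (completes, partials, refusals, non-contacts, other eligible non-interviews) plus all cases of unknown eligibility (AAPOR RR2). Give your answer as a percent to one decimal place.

Top → 138 + 14 = 152
Base → 138 + 14 + 92 + 15 + 4 + 40 = 303
RR2 = 152 / 303 = 0.5017

50.2%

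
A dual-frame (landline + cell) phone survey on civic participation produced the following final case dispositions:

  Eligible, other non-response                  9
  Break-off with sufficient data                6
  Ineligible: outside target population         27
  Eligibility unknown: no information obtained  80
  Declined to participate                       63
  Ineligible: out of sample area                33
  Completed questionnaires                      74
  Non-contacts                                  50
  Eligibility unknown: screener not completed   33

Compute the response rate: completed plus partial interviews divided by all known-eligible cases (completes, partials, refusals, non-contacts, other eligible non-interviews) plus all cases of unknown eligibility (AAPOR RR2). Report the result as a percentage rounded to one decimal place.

25.4%

Unknown if eligible = 33 + 80 = 113
Not eligible = 27 + 33 = 60
Numerator: 74 + 6 = 80
Denom: 74 + 6 + 63 + 50 + 9 + 113 = 315
RR2 = 80 / 315 = 0.2540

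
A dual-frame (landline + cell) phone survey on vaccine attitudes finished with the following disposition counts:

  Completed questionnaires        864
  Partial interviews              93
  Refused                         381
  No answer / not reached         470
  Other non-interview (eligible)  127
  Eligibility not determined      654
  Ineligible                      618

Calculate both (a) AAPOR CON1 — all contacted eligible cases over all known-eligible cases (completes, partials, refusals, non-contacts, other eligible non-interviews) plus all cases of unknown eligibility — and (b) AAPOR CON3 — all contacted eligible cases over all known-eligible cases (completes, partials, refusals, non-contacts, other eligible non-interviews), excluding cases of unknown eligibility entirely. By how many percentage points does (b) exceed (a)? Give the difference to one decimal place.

Numerator = 864 + 93 + 381 + 127 = 1465
Base = 864 + 93 + 381 + 470 + 127 + 654 = 2589
CON1 = 1465 / 2589 = 0.5659
Base = 864 + 93 + 381 + 470 + 127 = 1935
CON3 = 1465 / 1935 = 0.7571
Difference = 75.71 − 56.59 = 19.12 percentage points

19.1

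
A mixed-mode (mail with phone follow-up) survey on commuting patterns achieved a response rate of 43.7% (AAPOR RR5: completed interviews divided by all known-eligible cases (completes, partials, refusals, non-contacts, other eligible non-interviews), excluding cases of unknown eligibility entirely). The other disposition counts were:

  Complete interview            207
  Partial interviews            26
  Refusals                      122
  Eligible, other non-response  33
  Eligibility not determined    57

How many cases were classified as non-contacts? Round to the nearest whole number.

86

RR5 = 207 / D = 0.437
D = 207 / 0.437 = 473.7
Other denominator terms total 388
non-contacts = 473.7 − 388 ≈ 86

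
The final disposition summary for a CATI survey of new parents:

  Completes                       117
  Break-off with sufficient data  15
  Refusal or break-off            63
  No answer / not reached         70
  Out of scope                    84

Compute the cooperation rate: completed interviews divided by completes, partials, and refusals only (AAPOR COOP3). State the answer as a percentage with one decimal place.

60.0%

Numerator → 117
Denominator → 117 + 15 + 63 = 195
COOP3 = 117 / 195 = 0.6000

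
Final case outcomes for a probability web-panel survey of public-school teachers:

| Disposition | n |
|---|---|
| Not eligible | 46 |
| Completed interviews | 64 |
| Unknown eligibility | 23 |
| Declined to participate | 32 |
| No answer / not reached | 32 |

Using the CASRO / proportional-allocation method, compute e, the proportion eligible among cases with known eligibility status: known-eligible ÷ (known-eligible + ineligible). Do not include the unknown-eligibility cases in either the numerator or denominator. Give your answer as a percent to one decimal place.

Determined eligible: 64 + 32 + 32 = 128
e = 128 / (128 + 46) = 128 / 174 = 0.7356

73.6%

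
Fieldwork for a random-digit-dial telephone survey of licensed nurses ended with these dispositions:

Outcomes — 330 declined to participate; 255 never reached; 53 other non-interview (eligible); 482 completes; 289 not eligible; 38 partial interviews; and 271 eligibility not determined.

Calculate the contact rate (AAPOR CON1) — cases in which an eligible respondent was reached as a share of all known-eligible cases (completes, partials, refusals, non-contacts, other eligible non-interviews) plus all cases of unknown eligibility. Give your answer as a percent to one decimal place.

Top = 482 + 38 + 330 + 53 = 903
Denominator = 482 + 38 + 330 + 255 + 53 + 271 = 1429
CON1 = 903 / 1429 = 0.6319

63.2%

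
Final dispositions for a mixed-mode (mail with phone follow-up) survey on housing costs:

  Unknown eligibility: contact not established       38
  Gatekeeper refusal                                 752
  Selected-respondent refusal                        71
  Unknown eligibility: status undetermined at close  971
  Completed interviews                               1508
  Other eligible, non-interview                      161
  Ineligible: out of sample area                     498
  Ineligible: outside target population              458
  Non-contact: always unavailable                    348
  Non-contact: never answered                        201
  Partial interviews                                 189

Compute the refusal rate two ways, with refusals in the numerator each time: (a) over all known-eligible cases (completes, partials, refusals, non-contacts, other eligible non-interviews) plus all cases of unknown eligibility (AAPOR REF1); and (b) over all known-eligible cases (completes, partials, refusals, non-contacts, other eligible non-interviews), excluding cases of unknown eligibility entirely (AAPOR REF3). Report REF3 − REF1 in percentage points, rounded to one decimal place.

Refused = 752 + 71 = 823
Never reached = 201 + 348 = 549
Eligibility not determined = 38 + 971 = 1009
Out of scope = 458 + 498 = 956
Num → 823
Denom → 1508 + 189 + 823 + 549 + 161 + 1009 = 4239
REF1 = 823 / 4239 = 0.1941
Denom → 1508 + 189 + 823 + 549 + 161 = 3230
REF3 = 823 / 3230 = 0.2548
Difference = 25.48 − 19.41 = 6.07 percentage points

6.1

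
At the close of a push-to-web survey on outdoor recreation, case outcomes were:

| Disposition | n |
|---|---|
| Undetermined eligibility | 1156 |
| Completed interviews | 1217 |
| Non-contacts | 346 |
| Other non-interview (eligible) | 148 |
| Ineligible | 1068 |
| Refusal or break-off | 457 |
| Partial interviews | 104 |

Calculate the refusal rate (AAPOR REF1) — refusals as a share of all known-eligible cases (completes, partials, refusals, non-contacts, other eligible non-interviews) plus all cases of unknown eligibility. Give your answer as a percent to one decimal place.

13.3%

Top → 457
Base → 1217 + 104 + 457 + 346 + 148 + 1156 = 3428
REF1 = 457 / 3428 = 0.1333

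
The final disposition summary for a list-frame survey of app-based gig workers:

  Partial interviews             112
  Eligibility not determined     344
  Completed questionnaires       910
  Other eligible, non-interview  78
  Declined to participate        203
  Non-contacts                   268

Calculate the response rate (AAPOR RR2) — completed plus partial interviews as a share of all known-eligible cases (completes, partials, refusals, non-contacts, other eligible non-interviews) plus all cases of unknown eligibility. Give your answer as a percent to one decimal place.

53.4%

Num = 910 + 112 = 1022
Base = 910 + 112 + 203 + 268 + 78 + 344 = 1915
RR2 = 1022 / 1915 = 0.5337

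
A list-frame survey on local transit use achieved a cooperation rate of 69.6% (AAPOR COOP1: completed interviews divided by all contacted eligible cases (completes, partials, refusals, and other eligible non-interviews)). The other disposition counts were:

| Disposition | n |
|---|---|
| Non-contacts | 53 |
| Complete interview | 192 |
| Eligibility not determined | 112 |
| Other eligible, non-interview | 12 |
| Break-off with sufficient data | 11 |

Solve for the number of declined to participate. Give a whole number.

61

COOP1 = 192 / D = 0.696
D = 192 / 0.696 = 275.9
Rest of base = 215
declined to participate = 275.9 − 215 ≈ 61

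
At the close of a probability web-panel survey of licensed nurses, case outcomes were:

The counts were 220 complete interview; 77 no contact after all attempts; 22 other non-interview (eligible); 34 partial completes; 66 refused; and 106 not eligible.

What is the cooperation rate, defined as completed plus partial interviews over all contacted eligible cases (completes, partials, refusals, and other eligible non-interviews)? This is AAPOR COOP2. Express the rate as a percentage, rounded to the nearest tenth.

Numerator: 220 + 34 = 254
Base: 220 + 34 + 66 + 22 = 342
COOP2 = 254 / 342 = 0.7427

74.3%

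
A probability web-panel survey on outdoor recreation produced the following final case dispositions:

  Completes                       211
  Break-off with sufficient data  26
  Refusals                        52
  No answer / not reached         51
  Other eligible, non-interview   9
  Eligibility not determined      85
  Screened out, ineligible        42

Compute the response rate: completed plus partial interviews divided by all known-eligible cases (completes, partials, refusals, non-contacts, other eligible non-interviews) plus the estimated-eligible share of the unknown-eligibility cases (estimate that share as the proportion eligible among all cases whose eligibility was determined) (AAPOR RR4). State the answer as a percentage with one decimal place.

55.8%

Num: 211 + 26 = 237
Determined eligible: 211 + 26 + 52 + 51 + 9 = 349
e = 349 / (349 + 42) = 349 / 391 = 0.8926
Estimated eligible among unknowns: 0.8926 × 85 = 75.87
Denominator: 349 + 75.87 = 424.87
RR4 = 237 / 424.87 = 0.5578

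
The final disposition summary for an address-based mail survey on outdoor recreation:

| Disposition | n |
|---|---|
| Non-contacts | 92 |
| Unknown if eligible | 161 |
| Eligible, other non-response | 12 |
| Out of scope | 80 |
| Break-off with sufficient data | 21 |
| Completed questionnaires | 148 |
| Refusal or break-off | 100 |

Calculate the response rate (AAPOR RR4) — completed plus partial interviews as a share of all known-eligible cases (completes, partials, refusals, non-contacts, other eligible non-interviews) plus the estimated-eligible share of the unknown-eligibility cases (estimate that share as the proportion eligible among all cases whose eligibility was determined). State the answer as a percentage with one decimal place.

33.4%

Num → 148 + 21 = 169
Known eligible → 148 + 21 + 100 + 92 + 12 = 373
e = 373 / (373 + 80) = 373 / 453 = 0.8234
e × U → 0.8234 × 161 = 132.57
Base → 373 + 132.57 = 505.57
RR4 = 169 / 505.57 = 0.3343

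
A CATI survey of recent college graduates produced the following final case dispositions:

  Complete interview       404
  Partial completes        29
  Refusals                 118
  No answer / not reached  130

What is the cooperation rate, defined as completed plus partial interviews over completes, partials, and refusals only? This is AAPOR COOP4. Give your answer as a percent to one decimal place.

Numerator = 404 + 29 = 433
Denom = 404 + 29 + 118 = 551
COOP4 = 433 / 551 = 0.7858

78.6%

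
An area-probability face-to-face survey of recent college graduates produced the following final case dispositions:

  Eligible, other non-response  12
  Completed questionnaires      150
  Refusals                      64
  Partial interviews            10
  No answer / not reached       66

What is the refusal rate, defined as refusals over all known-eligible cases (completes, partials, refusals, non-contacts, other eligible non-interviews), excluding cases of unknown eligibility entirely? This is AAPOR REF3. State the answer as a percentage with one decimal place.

Top = 64
Denom = 150 + 10 + 64 + 66 + 12 = 302
REF3 = 64 / 302 = 0.2119

21.2%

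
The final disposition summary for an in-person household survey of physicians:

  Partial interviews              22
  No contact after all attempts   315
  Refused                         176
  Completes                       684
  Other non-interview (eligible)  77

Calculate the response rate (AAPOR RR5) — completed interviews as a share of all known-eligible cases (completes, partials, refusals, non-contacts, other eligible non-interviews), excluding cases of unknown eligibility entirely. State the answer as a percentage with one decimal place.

Num → 684
Base → 684 + 22 + 176 + 315 + 77 = 1274
RR5 = 684 / 1274 = 0.5369

53.7%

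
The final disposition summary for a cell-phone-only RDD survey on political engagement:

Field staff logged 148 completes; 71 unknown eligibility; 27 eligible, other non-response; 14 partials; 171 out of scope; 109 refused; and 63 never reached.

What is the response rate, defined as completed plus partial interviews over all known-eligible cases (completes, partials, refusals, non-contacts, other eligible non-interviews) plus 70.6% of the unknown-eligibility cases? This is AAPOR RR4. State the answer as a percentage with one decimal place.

Top: 148 + 14 = 162
Determined eligible: 148 + 14 + 109 + 63 + 27 = 361
Eligible share of unknowns: 0.7060 × 71 = 50.13
Denom: 361 + 50.13 = 411.13
RR4 = 162 / 411.13 = 0.3940

39.4%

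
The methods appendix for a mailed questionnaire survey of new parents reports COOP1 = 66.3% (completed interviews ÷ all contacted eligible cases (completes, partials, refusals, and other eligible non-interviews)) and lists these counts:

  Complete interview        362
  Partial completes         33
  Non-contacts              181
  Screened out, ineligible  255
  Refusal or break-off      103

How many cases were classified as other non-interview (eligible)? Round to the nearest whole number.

COOP1 = 362 / D = 0.663
D = 362 / 0.663 = 546.0
Rest of base = 498
other non-interview (eligible) = 546.0 − 498 ≈ 48

48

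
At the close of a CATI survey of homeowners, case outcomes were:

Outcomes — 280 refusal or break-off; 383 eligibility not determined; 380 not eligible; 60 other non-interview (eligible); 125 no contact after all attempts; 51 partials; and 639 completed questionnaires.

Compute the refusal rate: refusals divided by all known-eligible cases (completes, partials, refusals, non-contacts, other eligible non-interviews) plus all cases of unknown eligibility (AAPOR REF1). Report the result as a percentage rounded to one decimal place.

Top: 280
Base: 639 + 51 + 280 + 125 + 60 + 383 = 1538
REF1 = 280 / 1538 = 0.1821

18.2%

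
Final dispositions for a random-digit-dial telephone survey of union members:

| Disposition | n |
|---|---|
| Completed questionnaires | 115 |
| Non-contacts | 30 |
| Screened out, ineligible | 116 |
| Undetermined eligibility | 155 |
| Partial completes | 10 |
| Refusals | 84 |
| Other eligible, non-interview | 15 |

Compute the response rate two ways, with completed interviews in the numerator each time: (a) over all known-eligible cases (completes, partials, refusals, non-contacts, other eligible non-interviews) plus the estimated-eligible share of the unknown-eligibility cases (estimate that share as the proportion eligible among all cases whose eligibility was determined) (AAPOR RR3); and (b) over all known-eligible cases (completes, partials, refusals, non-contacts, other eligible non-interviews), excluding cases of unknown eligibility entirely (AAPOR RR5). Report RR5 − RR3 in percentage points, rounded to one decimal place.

Num: 115
Eligible (known): 115 + 10 + 84 + 30 + 15 = 254
e = 254 / (254 + 116) = 254 / 370 = 0.6865
Eligible share of unknowns: 0.6865 × 155 = 106.41
Denom: 254 + 106.41 = 360.41
RR3 = 115 / 360.41 = 0.3191
Denom: 115 + 10 + 84 + 30 + 15 = 254
RR5 = 115 / 254 = 0.4528
Difference = 45.28 − 31.91 = 13.37 percentage points

13.4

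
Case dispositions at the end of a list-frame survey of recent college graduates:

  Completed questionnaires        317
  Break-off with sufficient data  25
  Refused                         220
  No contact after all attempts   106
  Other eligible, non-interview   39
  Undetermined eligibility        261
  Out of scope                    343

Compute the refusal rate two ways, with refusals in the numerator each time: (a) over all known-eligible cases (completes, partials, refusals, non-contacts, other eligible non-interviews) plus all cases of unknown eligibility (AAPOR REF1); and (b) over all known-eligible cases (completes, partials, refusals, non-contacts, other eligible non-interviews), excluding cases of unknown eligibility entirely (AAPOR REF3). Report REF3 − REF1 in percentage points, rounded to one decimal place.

Top = 220
Denominator = 317 + 25 + 220 + 106 + 39 + 261 = 968
REF1 = 220 / 968 = 0.2273
Denominator = 317 + 25 + 220 + 106 + 39 = 707
REF3 = 220 / 707 = 0.3112
Difference = 31.12 − 22.73 = 8.39 percentage points

8.4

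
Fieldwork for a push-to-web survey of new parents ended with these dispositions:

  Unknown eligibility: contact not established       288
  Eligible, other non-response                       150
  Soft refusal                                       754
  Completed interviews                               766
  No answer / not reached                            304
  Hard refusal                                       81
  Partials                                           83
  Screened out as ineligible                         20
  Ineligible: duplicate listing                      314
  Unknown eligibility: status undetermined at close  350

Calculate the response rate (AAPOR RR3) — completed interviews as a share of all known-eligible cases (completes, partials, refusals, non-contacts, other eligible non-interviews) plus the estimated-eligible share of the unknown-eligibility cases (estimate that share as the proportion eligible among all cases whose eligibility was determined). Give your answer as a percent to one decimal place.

28.5%

Refused = 81 + 754 = 835
Undetermined eligibility = 288 + 350 = 638
Screened out, ineligible = 20 + 314 = 334
Num → 766
Eligible (known) → 766 + 83 + 835 + 304 + 150 = 2138
e = 2138 / (2138 + 334) = 2138 / 2472 = 0.8649
Eligible share of unknowns → 0.8649 × 638 = 551.81
Base → 2138 + 551.81 = 2689.81
RR3 = 766 / 2689.81 = 0.2848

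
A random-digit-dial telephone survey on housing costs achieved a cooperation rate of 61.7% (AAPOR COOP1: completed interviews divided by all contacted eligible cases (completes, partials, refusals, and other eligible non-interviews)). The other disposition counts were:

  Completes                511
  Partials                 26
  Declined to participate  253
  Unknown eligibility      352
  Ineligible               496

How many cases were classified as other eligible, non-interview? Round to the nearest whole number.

COOP1 = 511 / D = 0.617
D = 511 / 0.617 = 828.2
Other denominator terms total 790
other eligible, non-interview = 828.2 − 790 ≈ 38

38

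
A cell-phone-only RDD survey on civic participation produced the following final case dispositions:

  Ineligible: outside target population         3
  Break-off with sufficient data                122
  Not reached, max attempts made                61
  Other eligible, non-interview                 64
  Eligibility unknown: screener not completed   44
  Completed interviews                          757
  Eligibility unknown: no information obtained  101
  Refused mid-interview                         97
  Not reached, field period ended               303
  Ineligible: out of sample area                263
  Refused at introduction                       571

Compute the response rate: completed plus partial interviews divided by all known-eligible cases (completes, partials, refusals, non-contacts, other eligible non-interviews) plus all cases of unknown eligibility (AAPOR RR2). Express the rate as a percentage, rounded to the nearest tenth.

Refused = 571 + 97 = 668
Never reached = 303 + 61 = 364
Eligibility not determined = 44 + 101 = 145
Ineligible = 3 + 263 = 266
Numerator: 757 + 122 = 879
Base: 757 + 122 + 668 + 364 + 64 + 145 = 2120
RR2 = 879 / 2120 = 0.4146

41.5%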